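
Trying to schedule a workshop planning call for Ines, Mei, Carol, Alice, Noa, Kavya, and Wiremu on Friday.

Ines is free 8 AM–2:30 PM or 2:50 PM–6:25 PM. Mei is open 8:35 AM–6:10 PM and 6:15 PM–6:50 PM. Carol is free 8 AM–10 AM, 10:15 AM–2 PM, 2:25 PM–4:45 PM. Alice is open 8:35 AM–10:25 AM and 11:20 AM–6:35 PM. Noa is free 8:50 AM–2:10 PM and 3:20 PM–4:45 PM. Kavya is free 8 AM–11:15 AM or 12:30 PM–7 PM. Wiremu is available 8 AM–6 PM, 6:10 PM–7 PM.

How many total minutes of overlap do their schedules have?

Ines ∩ Mei: 08:35-14:30, 14:50-18:10, 18:15-18:25.
Ines ∩ Mei ∩ Carol: 08:35-10:00, 10:15-14:00, 14:25-14:30, 14:50-16:45.
Ines ∩ Mei ∩ Carol ∩ Alice: 08:35-10:00, 10:15-10:25, 11:20-14:00, 14:25-14:30, 14:50-16:45.
Ines ∩ Mei ∩ Carol ∩ Alice ∩ Noa: 08:50-10:00, 10:15-10:25, 11:20-14:00, 15:20-16:45.
Ines ∩ Mei ∩ Carol ∩ Alice ∩ Noa ∩ Kavya: 08:50-10:00, 10:15-10:25, 12:30-14:00, 15:20-16:45.
Ines ∩ Mei ∩ Carol ∩ Alice ∩ Noa ∩ Kavya ∩ Wiremu: 08:50-10:00, 10:15-10:25, 12:30-14:00, 15:20-16:45.
So the common availability across everyone is 08:50-10:00, 10:15-10:25, 12:30-14:00, 15:20-16:45.
Summing the common windows: 70 + 10 + 90 + 85 = 255 minutes.

255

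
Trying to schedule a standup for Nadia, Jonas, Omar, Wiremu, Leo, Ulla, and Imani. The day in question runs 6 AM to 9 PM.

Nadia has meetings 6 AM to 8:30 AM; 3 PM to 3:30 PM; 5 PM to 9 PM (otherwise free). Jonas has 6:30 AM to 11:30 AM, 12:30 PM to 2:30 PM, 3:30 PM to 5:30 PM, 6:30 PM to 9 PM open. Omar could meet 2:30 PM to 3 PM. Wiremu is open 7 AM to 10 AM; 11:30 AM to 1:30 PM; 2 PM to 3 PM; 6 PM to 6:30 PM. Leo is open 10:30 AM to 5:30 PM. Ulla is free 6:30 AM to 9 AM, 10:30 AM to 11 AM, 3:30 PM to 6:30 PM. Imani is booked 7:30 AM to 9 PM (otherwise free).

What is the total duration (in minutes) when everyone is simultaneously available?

Nadia free: 08:30-15:00, 15:30-17:00 (invert busy blocks within the working day).
Jonas free: 06:30-11:30, 12:30-14:30, 15:30-17:30, 18:30-21:00.
Omar free: 14:30-15:00.
Wiremu free: 07:00-10:00, 11:30-13:30, 14:00-15:00, 18:00-18:30.
Leo free: 10:30-17:30.
Ulla free: 06:30-09:00, 10:30-11:00, 15:30-18:30.
Imani free: 06:00-07:30 (invert busy blocks within the working day).
Nadia ∩ Jonas: 08:30-11:30, 12:30-14:30, 15:30-17:00.
Nadia ∩ Jonas ∩ Omar: ∅.
Nadia ∩ Jonas ∩ Omar ∩ Wiremu: ∅.
Nadia ∩ Jonas ∩ Omar ∩ Wiremu ∩ Leo: ∅.
Nadia ∩ Jonas ∩ Omar ∩ Wiremu ∩ Leo ∩ Ulla: ∅.
Nadia ∩ Jonas ∩ Omar ∩ Wiremu ∩ Leo ∩ Ulla ∩ Imani: ∅.
There is no time when everyone is free.
There is no common window, so the total is 0 minutes.

0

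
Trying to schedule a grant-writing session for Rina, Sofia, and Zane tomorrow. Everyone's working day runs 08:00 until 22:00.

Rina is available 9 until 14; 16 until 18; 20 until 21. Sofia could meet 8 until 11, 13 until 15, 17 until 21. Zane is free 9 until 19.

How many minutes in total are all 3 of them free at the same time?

240

Rina ∩ Sofia: 09:00-11:00, 13:00-14:00, 17:00-18:00, 20:00-21:00.
Rina ∩ Sofia ∩ Zane: 09:00-11:00, 13:00-14:00, 17:00-18:00.
Those are the intersection windows.
Summing the common windows: 120 + 60 + 60 = 240 minutes.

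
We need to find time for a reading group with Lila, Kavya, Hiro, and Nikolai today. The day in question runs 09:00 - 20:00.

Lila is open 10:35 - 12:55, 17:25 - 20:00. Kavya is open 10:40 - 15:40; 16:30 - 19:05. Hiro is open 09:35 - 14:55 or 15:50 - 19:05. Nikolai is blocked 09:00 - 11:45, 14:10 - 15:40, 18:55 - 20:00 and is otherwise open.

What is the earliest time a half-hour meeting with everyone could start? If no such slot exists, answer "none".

11:45

Lila free: 10:35-12:55, 17:25-20:00.
Kavya free: 10:40-15:40, 16:30-19:05.
Hiro free: 09:35-14:55, 15:50-19:05.
Nikolai free: 11:45-14:10, 15:40-18:55 (invert busy blocks within the working day).
Lila ∩ Kavya: 10:40-12:55, 17:25-19:05.
Lila ∩ Kavya ∩ Hiro: 10:40-12:55, 17:25-19:05.
Lila ∩ Kavya ∩ Hiro ∩ Nikolai: 11:45-12:55, 17:25-18:55.
The first common window of at least 30 minutes is 11:45-12:55, so the earliest start is 11:45.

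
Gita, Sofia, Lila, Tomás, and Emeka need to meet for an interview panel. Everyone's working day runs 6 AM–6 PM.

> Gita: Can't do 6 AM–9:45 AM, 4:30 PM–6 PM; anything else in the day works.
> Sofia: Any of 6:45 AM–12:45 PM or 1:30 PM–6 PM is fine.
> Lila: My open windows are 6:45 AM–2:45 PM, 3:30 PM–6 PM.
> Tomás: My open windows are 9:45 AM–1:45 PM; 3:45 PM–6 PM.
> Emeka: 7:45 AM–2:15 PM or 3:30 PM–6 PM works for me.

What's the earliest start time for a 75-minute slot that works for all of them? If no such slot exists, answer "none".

09:45

Gita free: 09:45-16:30 (invert busy blocks within the working day).
Sofia free: 06:45-12:45, 13:30-18:00.
Lila free: 06:45-14:45, 15:30-18:00.
Tomás free: 09:45-13:45, 15:45-18:00.
Emeka free: 07:45-14:15, 15:30-18:00.
Gita ∩ Sofia: 09:45-12:45, 13:30-16:30.
Gita ∩ Sofia ∩ Lila: 09:45-12:45, 13:30-14:45, 15:30-16:30.
Gita ∩ Sofia ∩ Lila ∩ Tomás: 09:45-12:45, 13:30-13:45, 15:45-16:30.
Gita ∩ Sofia ∩ Lila ∩ Tomás ∩ Emeka: 09:45-12:45, 13:30-13:45, 15:45-16:30.
The first common window of at least 75 minutes is 09:45-12:45, so the earliest start is 09:45.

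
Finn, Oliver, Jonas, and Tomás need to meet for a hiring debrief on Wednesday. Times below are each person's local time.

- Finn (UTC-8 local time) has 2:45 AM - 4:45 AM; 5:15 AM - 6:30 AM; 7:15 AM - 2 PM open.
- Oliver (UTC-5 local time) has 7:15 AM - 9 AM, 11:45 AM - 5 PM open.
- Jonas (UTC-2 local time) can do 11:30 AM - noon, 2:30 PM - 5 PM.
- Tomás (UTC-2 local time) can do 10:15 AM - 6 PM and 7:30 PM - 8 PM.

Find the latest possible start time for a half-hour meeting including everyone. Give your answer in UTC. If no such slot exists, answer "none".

Finn in UTC: 10:45-12:45, 13:15-14:30, 15:15-22:00 (add 8h to convert from UTC-8).
Oliver in UTC: 12:15-14:00, 16:45-22:00 (add 5h to convert from UTC-5).
Jonas in UTC: 13:30-14:00, 16:30-19:00 (add 2h to convert from UTC-2).
Tomás in UTC: 12:15-20:00, 21:30-22:00 (add 2h to convert from UTC-2).
Finn ∩ Oliver: 12:15-12:45, 13:15-14:00, 16:45-22:00.
Finn ∩ Oliver ∩ Jonas: 13:30-14:00, 16:45-19:00.
Finn ∩ Oliver ∩ Jonas ∩ Tomás: 13:30-14:00, 16:45-19:00.
The last common window of at least 30 minutes is 16:45-19:00; a 30-minute meeting can start as late as 18:30 and still end by 19:00.

18:30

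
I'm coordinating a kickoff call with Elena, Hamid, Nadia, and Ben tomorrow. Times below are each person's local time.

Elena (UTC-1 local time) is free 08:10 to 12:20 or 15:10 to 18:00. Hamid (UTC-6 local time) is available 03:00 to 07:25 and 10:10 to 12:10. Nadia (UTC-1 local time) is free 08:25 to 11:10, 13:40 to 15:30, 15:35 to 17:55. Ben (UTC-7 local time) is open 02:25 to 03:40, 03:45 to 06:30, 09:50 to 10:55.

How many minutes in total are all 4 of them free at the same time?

Elena in UTC: 09:10-13:20, 16:10-19:00 (add 1h to convert from UTC-1).
Hamid in UTC: 09:00-13:25, 16:10-18:10 (add 6h to convert from UTC-6).
Nadia in UTC: 09:25-12:10, 14:40-16:30, 16:35-18:55 (add 1h to convert from UTC-1).
Ben in UTC: 09:25-10:40, 10:45-13:30, 16:50-17:55 (add 7h to convert from UTC-7).
Elena ∩ Hamid: 09:10-13:20, 16:10-18:10.
Elena ∩ Hamid ∩ Nadia: 09:25-12:10, 16:10-16:30, 16:35-18:10.
Elena ∩ Hamid ∩ Nadia ∩ Ben: 09:25-10:40, 10:45-12:10, 16:50-17:55.
Summing the common windows: 75 + 85 + 65 = 225 minutes.

225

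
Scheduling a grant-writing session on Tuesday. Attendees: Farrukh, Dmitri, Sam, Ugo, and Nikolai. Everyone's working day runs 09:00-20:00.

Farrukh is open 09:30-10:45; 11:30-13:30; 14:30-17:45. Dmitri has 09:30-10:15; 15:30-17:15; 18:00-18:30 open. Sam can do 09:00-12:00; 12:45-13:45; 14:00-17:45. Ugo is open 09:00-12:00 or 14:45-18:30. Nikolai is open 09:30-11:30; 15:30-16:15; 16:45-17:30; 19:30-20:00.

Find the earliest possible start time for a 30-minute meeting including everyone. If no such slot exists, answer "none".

Farrukh ∩ Dmitri: 09:30-10:15, 15:30-17:15.
Farrukh ∩ Dmitri ∩ Sam: 09:30-10:15, 15:30-17:15.
Farrukh ∩ Dmitri ∩ Sam ∩ Ugo: 09:30-10:15, 15:30-17:15.
Farrukh ∩ Dmitri ∩ Sam ∩ Ugo ∩ Nikolai: 09:30-10:15, 15:30-16:15, 16:45-17:15.
The first common window of at least 30 minutes is 09:30-10:15, so the earliest start is 09:30.

09:30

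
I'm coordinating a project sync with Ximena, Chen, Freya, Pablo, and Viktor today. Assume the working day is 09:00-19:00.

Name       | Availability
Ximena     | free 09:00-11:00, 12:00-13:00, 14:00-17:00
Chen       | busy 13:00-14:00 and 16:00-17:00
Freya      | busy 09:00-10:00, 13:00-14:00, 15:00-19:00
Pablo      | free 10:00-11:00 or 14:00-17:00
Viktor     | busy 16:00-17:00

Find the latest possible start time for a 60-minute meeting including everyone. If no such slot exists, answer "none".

Ximena free: 09:00-11:00, 12:00-13:00, 14:00-17:00.
Chen free: 09:00-13:00, 14:00-16:00, 17:00-19:00 (invert busy blocks within the working day).
Freya free: 10:00-13:00, 14:00-15:00 (invert busy blocks within the working day).
Pablo free: 10:00-11:00, 14:00-17:00.
Viktor free: 09:00-16:00, 17:00-19:00 (invert busy blocks within the working day).
Ximena ∩ Chen: 09:00-11:00, 12:00-13:00, 14:00-16:00.
Ximena ∩ Chen ∩ Freya: 10:00-11:00, 12:00-13:00, 14:00-15:00.
Ximena ∩ Chen ∩ Freya ∩ Pablo: 10:00-11:00, 14:00-15:00.
Ximena ∩ Chen ∩ Freya ∩ Pablo ∩ Viktor: 10:00-11:00, 14:00-15:00.
The last common window of at least 60 minutes is 14:00-15:00; a 60-minute meeting can start as late as 14:00 and still end by 15:00.

14:00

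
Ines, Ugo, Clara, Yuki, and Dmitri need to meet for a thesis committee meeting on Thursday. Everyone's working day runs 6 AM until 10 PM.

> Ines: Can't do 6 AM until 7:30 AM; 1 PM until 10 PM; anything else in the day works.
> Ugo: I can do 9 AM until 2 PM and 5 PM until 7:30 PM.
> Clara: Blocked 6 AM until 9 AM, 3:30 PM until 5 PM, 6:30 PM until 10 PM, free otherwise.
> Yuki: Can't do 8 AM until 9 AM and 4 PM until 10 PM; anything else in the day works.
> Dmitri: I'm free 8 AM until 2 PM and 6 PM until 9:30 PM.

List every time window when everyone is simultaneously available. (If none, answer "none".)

09:00-13:00

Ines free: 07:30-13:00 (invert busy blocks within the working day).
Ugo free: 09:00-14:00, 17:00-19:30.
Clara free: 09:00-15:30, 17:00-18:30 (invert busy blocks within the working day).
Yuki free: 06:00-08:00, 09:00-16:00 (invert busy blocks within the working day).
Dmitri free: 08:00-14:00, 18:00-21:30.
Ines ∩ Ugo: 09:00-13:00.
Ines ∩ Ugo ∩ Clara: 09:00-13:00.
Ines ∩ Ugo ∩ Clara ∩ Yuki: 09:00-13:00.
Ines ∩ Ugo ∩ Clara ∩ Yuki ∩ Dmitri: 09:00-13:00.
Those are the intersection windows.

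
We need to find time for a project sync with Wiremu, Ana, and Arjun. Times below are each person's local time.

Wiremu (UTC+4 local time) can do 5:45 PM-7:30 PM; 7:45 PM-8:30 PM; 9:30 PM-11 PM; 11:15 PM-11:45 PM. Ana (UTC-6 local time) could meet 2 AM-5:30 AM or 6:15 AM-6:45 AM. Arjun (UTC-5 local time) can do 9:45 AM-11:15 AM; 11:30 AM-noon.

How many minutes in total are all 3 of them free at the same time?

0

Wiremu in UTC: 13:45-15:30, 15:45-16:30, 17:30-19:00, 19:15-19:45 (subtract 4h to convert from UTC+4).
Ana in UTC: 08:00-11:30, 12:15-12:45 (add 6h to convert from UTC-6).
Arjun in UTC: 14:45-16:15, 16:30-17:00 (add 5h to convert from UTC-5).
Wiremu ∩ Ana: ∅.
Wiremu ∩ Ana ∩ Arjun: ∅.
There is no time when everyone is free.
There is no common window, so the total is 0 minutes.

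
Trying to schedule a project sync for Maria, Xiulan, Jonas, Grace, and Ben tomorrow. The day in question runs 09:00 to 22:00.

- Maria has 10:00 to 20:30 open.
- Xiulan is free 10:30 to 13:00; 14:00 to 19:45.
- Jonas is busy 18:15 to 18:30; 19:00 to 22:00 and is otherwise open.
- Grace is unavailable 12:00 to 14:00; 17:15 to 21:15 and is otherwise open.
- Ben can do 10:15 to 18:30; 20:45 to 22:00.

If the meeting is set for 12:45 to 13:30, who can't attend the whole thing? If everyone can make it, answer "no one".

Maria free: 10:00-20:30.
Xiulan free: 10:30-13:00, 14:00-19:45.
Jonas free: 09:00-18:15, 18:30-19:00 (invert busy blocks within the working day).
Grace free: 09:00-12:00, 14:00-17:15, 21:15-22:00 (invert busy blocks within the working day).
Ben free: 10:15-18:30, 20:45-22:00.
Maria: free for 12:45-13:30. Xiulan: not fully free for 12:45-13:30. Jonas: free for 12:45-13:30. Grace: not fully free for 12:45-13:30. Ben: free for 12:45-13:30.

Grace, Xiulan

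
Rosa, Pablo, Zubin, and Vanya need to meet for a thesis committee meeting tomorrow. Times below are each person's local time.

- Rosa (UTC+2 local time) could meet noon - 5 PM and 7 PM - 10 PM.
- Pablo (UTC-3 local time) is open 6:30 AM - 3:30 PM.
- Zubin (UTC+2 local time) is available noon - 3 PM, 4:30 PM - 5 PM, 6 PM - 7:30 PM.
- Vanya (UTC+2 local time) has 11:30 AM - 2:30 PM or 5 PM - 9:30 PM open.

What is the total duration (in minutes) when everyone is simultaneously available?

180

Rosa in UTC: 10:00-15:00, 17:00-20:00 (subtract 2h to convert from UTC+2).
Pablo in UTC: 09:30-18:30 (add 3h to convert from UTC-3).
Zubin in UTC: 10:00-13:00, 14:30-15:00, 16:00-17:30 (subtract 2h to convert from UTC+2).
Vanya in UTC: 09:30-12:30, 15:00-19:30 (subtract 2h to convert from UTC+2).
Rosa ∩ Pablo: 10:00-15:00, 17:00-18:30.
Rosa ∩ Pablo ∩ Zubin: 10:00-13:00, 14:30-15:00, 17:00-17:30.
Rosa ∩ Pablo ∩ Zubin ∩ Vanya: 10:00-12:30, 17:00-17:30.
So the common availability across everyone is 10:00-12:30, 17:00-17:30.
Summing the common windows: 150 + 30 = 180 minutes.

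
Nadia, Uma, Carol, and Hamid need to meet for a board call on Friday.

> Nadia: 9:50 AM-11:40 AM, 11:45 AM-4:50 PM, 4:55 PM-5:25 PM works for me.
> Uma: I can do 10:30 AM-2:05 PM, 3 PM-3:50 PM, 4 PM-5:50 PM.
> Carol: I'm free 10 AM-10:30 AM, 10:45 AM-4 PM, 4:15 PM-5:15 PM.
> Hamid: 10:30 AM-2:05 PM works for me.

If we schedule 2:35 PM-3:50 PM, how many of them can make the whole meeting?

2

Nadia and Carol can make the full 14:35-15:50 slot — that's 2.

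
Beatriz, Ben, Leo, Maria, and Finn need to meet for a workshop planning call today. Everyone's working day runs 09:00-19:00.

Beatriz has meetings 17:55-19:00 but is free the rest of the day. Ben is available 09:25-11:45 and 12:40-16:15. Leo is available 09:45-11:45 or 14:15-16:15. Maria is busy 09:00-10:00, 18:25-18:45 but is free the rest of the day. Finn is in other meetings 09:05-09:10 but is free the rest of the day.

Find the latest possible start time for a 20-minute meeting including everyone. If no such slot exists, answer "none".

15:55

Beatriz free: 09:00-17:55 (invert busy blocks within the working day).
Ben free: 09:25-11:45, 12:40-16:15.
Leo free: 09:45-11:45, 14:15-16:15.
Maria free: 10:00-18:25, 18:45-19:00 (invert busy blocks within the working day).
Finn free: 09:00-09:05, 09:10-19:00 (invert busy blocks within the working day).
Beatriz ∩ Ben: 09:25-11:45, 12:40-16:15.
Beatriz ∩ Ben ∩ Leo: 09:45-11:45, 14:15-16:15.
Beatriz ∩ Ben ∩ Leo ∩ Maria: 10:00-11:45, 14:15-16:15.
Beatriz ∩ Ben ∩ Leo ∩ Maria ∩ Finn: 10:00-11:45, 14:15-16:15.
Those are the intersection windows.
The last common window of at least 20 minutes is 14:15-16:15; a 20-minute meeting can start as late as 15:55 and still end by 16:15.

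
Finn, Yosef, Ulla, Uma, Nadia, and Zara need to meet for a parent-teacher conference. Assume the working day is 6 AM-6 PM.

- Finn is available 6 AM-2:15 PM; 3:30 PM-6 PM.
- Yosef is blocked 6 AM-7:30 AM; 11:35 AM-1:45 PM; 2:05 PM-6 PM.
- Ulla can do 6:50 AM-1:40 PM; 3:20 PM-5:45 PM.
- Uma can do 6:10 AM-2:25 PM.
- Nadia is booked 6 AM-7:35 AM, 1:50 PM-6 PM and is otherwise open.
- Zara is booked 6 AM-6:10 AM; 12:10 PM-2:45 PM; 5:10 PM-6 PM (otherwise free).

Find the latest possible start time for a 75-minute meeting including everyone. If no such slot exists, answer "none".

10:20

Finn free: 06:00-14:15, 15:30-18:00.
Yosef free: 07:30-11:35, 13:45-14:05 (invert busy blocks within the working day).
Ulla free: 06:50-13:40, 15:20-17:45.
Uma free: 06:10-14:25.
Nadia free: 07:35-13:50 (invert busy blocks within the working day).
Zara free: 06:10-12:10, 14:45-17:10 (invert busy blocks within the working day).
Finn ∩ Yosef: 07:30-11:35, 13:45-14:05.
Finn ∩ Yosef ∩ Ulla: 07:30-11:35.
Finn ∩ Yosef ∩ Ulla ∩ Uma: 07:30-11:35.
Finn ∩ Yosef ∩ Ulla ∩ Uma ∩ Nadia: 07:35-11:35.
Finn ∩ Yosef ∩ Ulla ∩ Uma ∩ Nadia ∩ Zara: 07:35-11:35.
Those are the intersection windows.
The last common window of at least 75 minutes is 07:35-11:35; a 75-minute meeting can start as late as 10:20 and still end by 11:35.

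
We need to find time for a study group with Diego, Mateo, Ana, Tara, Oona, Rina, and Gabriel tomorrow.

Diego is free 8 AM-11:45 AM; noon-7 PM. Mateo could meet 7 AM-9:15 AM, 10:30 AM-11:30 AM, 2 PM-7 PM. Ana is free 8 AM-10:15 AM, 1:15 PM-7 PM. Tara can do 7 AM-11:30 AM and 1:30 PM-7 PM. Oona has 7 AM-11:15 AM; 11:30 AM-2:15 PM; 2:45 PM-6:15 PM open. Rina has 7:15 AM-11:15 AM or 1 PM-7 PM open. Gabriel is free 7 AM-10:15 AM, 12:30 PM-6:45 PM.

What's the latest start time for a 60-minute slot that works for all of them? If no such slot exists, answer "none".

Diego ∩ Mateo: 08:00-09:15, 10:30-11:30, 14:00-19:00.
Diego ∩ Mateo ∩ Ana: 08:00-09:15, 14:00-19:00.
Diego ∩ Mateo ∩ Ana ∩ Tara: 08:00-09:15, 14:00-19:00.
Diego ∩ Mateo ∩ Ana ∩ Tara ∩ Oona: 08:00-09:15, 14:00-14:15, 14:45-18:15.
Diego ∩ Mateo ∩ Ana ∩ Tara ∩ Oona ∩ Rina: 08:00-09:15, 14:00-14:15, 14:45-18:15.
Diego ∩ Mateo ∩ Ana ∩ Tara ∩ Oona ∩ Rina ∩ Gabriel: 08:00-09:15, 14:00-14:15, 14:45-18:15.
Those are the intersection windows.
The last common window of at least 60 minutes is 14:45-18:15; a 60-minute meeting can start as late as 17:15 and still end by 18:15.

17:15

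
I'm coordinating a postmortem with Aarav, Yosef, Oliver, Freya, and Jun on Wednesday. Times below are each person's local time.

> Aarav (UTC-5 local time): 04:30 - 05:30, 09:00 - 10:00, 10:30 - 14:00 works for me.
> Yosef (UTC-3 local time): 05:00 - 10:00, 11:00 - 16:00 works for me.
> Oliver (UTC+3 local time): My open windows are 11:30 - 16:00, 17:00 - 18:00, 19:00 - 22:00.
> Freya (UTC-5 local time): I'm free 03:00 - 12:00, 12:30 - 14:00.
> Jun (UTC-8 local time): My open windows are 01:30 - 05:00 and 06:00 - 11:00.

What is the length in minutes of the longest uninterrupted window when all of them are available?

90

Aarav in UTC: 09:30-10:30, 14:00-15:00, 15:30-19:00 (add 5h to convert from UTC-5).
Yosef in UTC: 08:00-13:00, 14:00-19:00 (add 3h to convert from UTC-3).
Oliver in UTC: 08:30-13:00, 14:00-15:00, 16:00-19:00 (subtract 3h to convert from UTC+3).
Freya in UTC: 08:00-17:00, 17:30-19:00 (add 5h to convert from UTC-5).
Jun in UTC: 09:30-13:00, 14:00-19:00 (add 8h to convert from UTC-8).
Aarav ∩ Yosef: 09:30-10:30, 14:00-15:00, 15:30-19:00.
Aarav ∩ Yosef ∩ Oliver: 09:30-10:30, 14:00-15:00, 16:00-19:00.
Aarav ∩ Yosef ∩ Oliver ∩ Freya: 09:30-10:30, 14:00-15:00, 16:00-17:00, 17:30-19:00.
Aarav ∩ Yosef ∩ Oliver ∩ Freya ∩ Jun: 09:30-10:30, 14:00-15:00, 16:00-17:00, 17:30-19:00.
So the common availability across everyone is 09:30-10:30, 14:00-15:00, 16:00-17:00, 17:30-19:00.
The longest is 17:30-19:00 at 90 minutes.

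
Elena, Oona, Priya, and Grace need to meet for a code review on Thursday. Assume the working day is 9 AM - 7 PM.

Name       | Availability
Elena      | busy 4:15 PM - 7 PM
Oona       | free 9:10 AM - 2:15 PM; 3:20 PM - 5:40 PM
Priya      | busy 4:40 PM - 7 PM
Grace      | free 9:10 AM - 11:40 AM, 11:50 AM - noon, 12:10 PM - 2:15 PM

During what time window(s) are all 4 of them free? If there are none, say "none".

09:10-11:40, 11:50-12:00, 12:10-14:15

Elena free: 09:00-16:15 (invert busy blocks within the working day).
Oona free: 09:10-14:15, 15:20-17:40.
Priya free: 09:00-16:40 (invert busy blocks within the working day).
Grace free: 09:10-11:40, 11:50-12:00, 12:10-14:15.
Elena ∩ Oona: 09:10-14:15, 15:20-16:15.
Elena ∩ Oona ∩ Priya: 09:10-14:15, 15:20-16:15.
Elena ∩ Oona ∩ Priya ∩ Grace: 09:10-11:40, 11:50-12:00, 12:10-14:15.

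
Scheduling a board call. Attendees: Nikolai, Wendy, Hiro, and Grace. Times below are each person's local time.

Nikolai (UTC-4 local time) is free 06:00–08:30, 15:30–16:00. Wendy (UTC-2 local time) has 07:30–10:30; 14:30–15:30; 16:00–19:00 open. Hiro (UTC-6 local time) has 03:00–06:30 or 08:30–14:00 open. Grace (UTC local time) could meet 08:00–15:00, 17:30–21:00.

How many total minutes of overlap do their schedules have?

Nikolai in UTC: 10:00-12:30, 19:30-20:00 (add 4h to convert from UTC-4).
Wendy in UTC: 09:30-12:30, 16:30-17:30, 18:00-21:00 (add 2h to convert from UTC-2).
Hiro in UTC: 09:00-12:30, 14:30-20:00 (add 6h to convert from UTC-6).
Grace in UTC: 08:00-15:00, 17:30-21:00.
Nikolai ∩ Wendy: 10:00-12:30, 19:30-20:00.
Nikolai ∩ Wendy ∩ Hiro: 10:00-12:30, 19:30-20:00.
Nikolai ∩ Wendy ∩ Hiro ∩ Grace: 10:00-12:30, 19:30-20:00.
Those are the intersection windows.
Summing the common windows: 150 + 30 = 180 minutes.

180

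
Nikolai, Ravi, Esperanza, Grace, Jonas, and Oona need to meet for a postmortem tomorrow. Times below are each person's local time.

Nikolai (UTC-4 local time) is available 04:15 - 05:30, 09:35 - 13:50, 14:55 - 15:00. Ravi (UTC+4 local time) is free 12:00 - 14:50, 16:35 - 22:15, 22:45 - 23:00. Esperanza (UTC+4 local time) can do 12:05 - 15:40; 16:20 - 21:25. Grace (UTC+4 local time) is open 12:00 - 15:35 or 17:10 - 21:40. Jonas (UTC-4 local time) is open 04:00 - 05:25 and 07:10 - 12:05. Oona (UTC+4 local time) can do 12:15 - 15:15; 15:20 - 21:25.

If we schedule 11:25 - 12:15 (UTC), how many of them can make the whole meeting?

Nikolai in UTC: 08:15-09:30, 13:35-17:50, 18:55-19:00 (add 4h to convert from UTC-4).
Ravi in UTC: 08:00-10:50, 12:35-18:15, 18:45-19:00 (subtract 4h to convert from UTC+4).
Esperanza in UTC: 08:05-11:40, 12:20-17:25 (subtract 4h to convert from UTC+4).
Grace in UTC: 08:00-11:35, 13:10-17:40 (subtract 4h to convert from UTC+4).
Jonas in UTC: 08:00-09:25, 11:10-16:05 (add 4h to convert from UTC-4).
Oona in UTC: 08:15-11:15, 11:20-17:25 (subtract 4h to convert from UTC+4).
Jonas and Oona can make the full 11:25-12:15 slot — that's 2.

2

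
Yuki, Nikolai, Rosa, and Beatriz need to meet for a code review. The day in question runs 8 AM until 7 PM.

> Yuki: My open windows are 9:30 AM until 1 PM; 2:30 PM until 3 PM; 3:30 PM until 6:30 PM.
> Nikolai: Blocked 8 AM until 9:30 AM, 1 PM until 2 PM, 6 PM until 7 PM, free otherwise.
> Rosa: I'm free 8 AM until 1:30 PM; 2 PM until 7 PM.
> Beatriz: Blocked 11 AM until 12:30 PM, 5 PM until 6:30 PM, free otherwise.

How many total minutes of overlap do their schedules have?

Yuki free: 09:30-13:00, 14:30-15:00, 15:30-18:30.
Nikolai free: 09:30-13:00, 14:00-18:00 (invert busy blocks within the working day).
Rosa free: 08:00-13:30, 14:00-19:00.
Beatriz free: 08:00-11:00, 12:30-17:00, 18:30-19:00 (invert busy blocks within the working day).
Yuki ∩ Nikolai: 09:30-13:00, 14:30-15:00, 15:30-18:00.
Yuki ∩ Nikolai ∩ Rosa: 09:30-13:00, 14:30-15:00, 15:30-18:00.
Yuki ∩ Nikolai ∩ Rosa ∩ Beatriz: 09:30-11:00, 12:30-13:00, 14:30-15:00, 15:30-17:00.
Summing the common windows: 90 + 30 + 30 + 90 = 240 minutes.

240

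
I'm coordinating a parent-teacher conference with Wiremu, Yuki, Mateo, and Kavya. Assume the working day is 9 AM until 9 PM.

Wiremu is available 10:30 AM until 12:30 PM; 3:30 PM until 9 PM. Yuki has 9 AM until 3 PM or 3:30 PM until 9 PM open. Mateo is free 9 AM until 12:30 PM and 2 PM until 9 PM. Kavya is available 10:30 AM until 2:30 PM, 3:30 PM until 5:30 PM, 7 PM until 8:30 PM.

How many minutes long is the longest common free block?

Wiremu ∩ Yuki: 10:30-12:30, 15:30-21:00.
Wiremu ∩ Yuki ∩ Mateo: 10:30-12:30, 15:30-21:00.
Wiremu ∩ Yuki ∩ Mateo ∩ Kavya: 10:30-12:30, 15:30-17:30, 19:00-20:30.
The longest is 10:30-12:30 at 120 minutes.

120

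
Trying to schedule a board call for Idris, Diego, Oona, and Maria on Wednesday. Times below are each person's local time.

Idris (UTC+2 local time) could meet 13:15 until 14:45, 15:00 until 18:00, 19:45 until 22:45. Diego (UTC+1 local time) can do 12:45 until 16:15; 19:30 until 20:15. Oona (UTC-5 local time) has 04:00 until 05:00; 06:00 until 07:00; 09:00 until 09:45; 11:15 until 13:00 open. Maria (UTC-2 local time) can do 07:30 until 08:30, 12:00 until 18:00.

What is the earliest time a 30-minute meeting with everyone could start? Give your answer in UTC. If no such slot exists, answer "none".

Idris in UTC: 11:15-12:45, 13:00-16:00, 17:45-20:45 (subtract 2h to convert from UTC+2).
Diego in UTC: 11:45-15:15, 18:30-19:15 (subtract 1h to convert from UTC+1).
Oona in UTC: 09:00-10:00, 11:00-12:00, 14:00-14:45, 16:15-18:00 (add 5h to convert from UTC-5).
Maria in UTC: 09:30-10:30, 14:00-20:00 (add 2h to convert from UTC-2).
Idris ∩ Diego: 11:45-12:45, 13:00-15:15, 18:30-19:15.
Idris ∩ Diego ∩ Oona: 11:45-12:00, 14:00-14:45.
Idris ∩ Diego ∩ Oona ∩ Maria: 14:00-14:45.
The first common window of at least 30 minutes is 14:00-14:45, so the earliest start is 14:00.

14:00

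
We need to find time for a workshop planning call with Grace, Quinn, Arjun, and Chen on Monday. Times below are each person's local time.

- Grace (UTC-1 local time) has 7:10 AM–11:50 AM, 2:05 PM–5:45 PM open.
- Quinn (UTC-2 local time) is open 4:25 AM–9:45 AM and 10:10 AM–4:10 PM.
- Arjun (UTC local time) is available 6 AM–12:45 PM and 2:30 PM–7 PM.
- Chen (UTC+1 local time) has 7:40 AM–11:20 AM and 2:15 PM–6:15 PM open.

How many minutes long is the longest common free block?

Grace in UTC: 08:10-12:50, 15:05-18:45 (add 1h to convert from UTC-1).
Quinn in UTC: 06:25-11:45, 12:10-18:10 (add 2h to convert from UTC-2).
Arjun in UTC: 06:00-12:45, 14:30-19:00.
Chen in UTC: 06:40-10:20, 13:15-17:15 (subtract 1h to convert from UTC+1).
Grace ∩ Quinn: 08:10-11:45, 12:10-12:50, 15:05-18:10.
Grace ∩ Quinn ∩ Arjun: 08:10-11:45, 12:10-12:45, 15:05-18:10.
Grace ∩ Quinn ∩ Arjun ∩ Chen: 08:10-10:20, 15:05-17:15.
So the common availability across everyone is 08:10-10:20, 15:05-17:15.
The longest is 08:10-10:20 at 130 minutes.

130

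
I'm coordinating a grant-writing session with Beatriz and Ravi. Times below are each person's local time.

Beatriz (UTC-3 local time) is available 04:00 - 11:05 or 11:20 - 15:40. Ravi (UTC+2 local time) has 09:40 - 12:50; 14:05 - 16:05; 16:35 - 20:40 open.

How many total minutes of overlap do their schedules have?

Beatriz in UTC: 07:00-14:05, 14:20-18:40 (add 3h to convert from UTC-3).
Ravi in UTC: 07:40-10:50, 12:05-14:05, 14:35-18:40 (subtract 2h to convert from UTC+2).
Beatriz ∩ Ravi: 07:40-10:50, 12:05-14:05, 14:35-18:40.
Those are the intersection windows.
Summing the common windows: 190 + 120 + 245 = 555 minutes.

555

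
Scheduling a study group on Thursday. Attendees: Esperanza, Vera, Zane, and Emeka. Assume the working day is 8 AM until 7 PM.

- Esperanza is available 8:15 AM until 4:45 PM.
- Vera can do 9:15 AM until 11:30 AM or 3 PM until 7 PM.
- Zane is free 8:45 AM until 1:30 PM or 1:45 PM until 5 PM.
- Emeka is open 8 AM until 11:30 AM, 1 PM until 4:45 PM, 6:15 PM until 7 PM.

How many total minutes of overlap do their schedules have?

Esperanza ∩ Vera: 09:15-11:30, 15:00-16:45.
Esperanza ∩ Vera ∩ Zane: 09:15-11:30, 15:00-16:45.
Esperanza ∩ Vera ∩ Zane ∩ Emeka: 09:15-11:30, 15:00-16:45.
So the common availability across everyone is 09:15-11:30, 15:00-16:45.
Summing the common windows: 135 + 105 = 240 minutes.

240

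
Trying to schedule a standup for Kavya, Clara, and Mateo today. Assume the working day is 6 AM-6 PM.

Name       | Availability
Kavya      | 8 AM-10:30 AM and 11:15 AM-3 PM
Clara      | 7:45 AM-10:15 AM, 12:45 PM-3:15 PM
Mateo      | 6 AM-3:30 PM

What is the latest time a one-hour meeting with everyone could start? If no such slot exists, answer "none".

14:00

Kavya ∩ Clara: 08:00-10:15, 12:45-15:00.
Kavya ∩ Clara ∩ Mateo: 08:00-10:15, 12:45-15:00.
The last common window of at least 60 minutes is 12:45-15:00; a 60-minute meeting can start as late as 14:00 and still end by 15:00.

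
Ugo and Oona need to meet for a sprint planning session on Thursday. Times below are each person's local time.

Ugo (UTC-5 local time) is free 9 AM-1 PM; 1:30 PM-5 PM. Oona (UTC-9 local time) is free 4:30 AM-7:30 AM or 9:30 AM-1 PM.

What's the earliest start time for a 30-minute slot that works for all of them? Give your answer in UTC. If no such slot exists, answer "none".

Ugo in UTC: 14:00-18:00, 18:30-22:00 (add 5h to convert from UTC-5).
Oona in UTC: 13:30-16:30, 18:30-22:00 (add 9h to convert from UTC-9).
Ugo ∩ Oona: 14:00-16:30, 18:30-22:00.
The first common window of at least 30 minutes is 14:00-16:30, so the earliest start is 14:00.

14:00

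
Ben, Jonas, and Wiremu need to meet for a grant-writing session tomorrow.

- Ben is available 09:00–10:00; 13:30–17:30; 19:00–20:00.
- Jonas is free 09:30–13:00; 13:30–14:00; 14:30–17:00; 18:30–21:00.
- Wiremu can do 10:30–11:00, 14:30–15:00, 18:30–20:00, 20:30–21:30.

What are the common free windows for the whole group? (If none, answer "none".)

Ben ∩ Jonas: 09:30-10:00, 13:30-14:00, 14:30-17:00, 19:00-20:00.
Ben ∩ Jonas ∩ Wiremu: 14:30-15:00, 19:00-20:00.
Those are the intersection windows.

14:30-15:00, 19:00-20:00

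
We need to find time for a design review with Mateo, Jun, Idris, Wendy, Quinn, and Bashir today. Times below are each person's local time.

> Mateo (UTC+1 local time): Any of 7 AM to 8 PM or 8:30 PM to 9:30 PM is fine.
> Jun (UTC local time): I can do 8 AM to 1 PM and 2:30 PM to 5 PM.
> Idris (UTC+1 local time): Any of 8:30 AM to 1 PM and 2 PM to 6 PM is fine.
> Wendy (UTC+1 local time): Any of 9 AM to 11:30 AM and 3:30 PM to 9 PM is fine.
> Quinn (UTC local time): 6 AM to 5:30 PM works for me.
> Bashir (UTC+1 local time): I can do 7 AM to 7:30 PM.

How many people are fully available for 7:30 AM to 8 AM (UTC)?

4

Mateo in UTC: 06:00-19:00, 19:30-20:30 (subtract 1h to convert from UTC+1).
Jun in UTC: 08:00-13:00, 14:30-17:00.
Idris in UTC: 07:30-12:00, 13:00-17:00 (subtract 1h to convert from UTC+1).
Wendy in UTC: 08:00-10:30, 14:30-20:00 (subtract 1h to convert from UTC+1).
Quinn in UTC: 06:00-17:30.
Bashir in UTC: 06:00-18:30 (subtract 1h to convert from UTC+1).
Mateo, Idris, Quinn, and Bashir can make the full 07:30-08:00 slot — that's 4.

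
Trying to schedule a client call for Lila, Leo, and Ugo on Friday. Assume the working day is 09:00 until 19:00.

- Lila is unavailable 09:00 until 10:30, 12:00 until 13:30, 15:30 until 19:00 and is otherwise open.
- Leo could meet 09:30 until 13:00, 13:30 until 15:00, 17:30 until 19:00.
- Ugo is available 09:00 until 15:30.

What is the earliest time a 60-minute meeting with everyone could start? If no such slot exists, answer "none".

Lila free: 10:30-12:00, 13:30-15:30 (invert busy blocks within the working day).
Leo free: 09:30-13:00, 13:30-15:00, 17:30-19:00.
Ugo free: 09:00-15:30.
Lila ∩ Leo: 10:30-12:00, 13:30-15:00.
Lila ∩ Leo ∩ Ugo: 10:30-12:00, 13:30-15:00.
The first common window of at least 60 minutes is 10:30-12:00, so the earliest start is 10:30.

10:30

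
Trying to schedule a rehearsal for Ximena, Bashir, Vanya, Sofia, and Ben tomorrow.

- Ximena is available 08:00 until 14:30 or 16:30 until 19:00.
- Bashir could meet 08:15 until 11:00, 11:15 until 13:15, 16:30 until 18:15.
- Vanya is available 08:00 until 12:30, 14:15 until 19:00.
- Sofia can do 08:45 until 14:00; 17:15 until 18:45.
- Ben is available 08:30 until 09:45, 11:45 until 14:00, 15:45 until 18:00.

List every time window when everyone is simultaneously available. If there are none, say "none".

08:45-09:45, 11:45-12:30, 17:15-18:00

Ximena ∩ Bashir: 08:15-11:00, 11:15-13:15, 16:30-18:15.
Ximena ∩ Bashir ∩ Vanya: 08:15-11:00, 11:15-12:30, 16:30-18:15.
Ximena ∩ Bashir ∩ Vanya ∩ Sofia: 08:45-11:00, 11:15-12:30, 17:15-18:15.
Ximena ∩ Bashir ∩ Vanya ∩ Sofia ∩ Ben: 08:45-09:45, 11:45-12:30, 17:15-18:00.
So the common availability across everyone is 08:45-09:45, 11:45-12:30, 17:15-18:00.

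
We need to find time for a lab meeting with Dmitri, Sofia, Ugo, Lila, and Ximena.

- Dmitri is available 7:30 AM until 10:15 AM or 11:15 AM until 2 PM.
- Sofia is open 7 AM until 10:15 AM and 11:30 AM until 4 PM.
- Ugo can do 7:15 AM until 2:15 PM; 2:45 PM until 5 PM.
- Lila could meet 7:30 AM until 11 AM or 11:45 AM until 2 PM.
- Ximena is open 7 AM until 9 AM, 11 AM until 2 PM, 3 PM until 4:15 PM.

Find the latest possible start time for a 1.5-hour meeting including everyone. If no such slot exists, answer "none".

Dmitri ∩ Sofia: 07:30-10:15, 11:30-14:00.
Dmitri ∩ Sofia ∩ Ugo: 07:30-10:15, 11:30-14:00.
Dmitri ∩ Sofia ∩ Ugo ∩ Lila: 07:30-10:15, 11:45-14:00.
Dmitri ∩ Sofia ∩ Ugo ∩ Lila ∩ Ximena: 07:30-09:00, 11:45-14:00.
So the common availability across everyone is 07:30-09:00, 11:45-14:00.
The last common window of at least 90 minutes is 11:45-14:00; a 90-minute meeting can start as late as 12:30 and still end by 14:00.

12:30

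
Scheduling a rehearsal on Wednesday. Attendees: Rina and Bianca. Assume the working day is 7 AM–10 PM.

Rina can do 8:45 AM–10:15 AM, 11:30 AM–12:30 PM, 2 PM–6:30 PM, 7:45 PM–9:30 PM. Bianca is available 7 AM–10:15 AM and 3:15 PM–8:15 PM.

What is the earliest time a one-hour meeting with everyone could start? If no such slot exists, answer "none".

Rina ∩ Bianca: 08:45-10:15, 15:15-18:30, 19:45-20:15.
The first common window of at least 60 minutes is 08:45-10:15, so the earliest start is 08:45.

08:45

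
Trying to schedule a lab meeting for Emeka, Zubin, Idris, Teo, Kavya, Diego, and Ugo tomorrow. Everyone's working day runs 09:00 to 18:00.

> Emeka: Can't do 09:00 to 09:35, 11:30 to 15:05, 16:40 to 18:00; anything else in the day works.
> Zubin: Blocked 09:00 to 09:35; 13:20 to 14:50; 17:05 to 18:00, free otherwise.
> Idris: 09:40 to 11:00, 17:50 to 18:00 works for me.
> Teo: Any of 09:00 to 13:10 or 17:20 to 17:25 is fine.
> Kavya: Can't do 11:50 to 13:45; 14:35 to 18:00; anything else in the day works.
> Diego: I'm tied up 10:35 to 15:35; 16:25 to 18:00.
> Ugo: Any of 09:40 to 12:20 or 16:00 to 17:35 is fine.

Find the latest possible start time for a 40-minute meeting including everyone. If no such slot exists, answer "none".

09:55

Emeka free: 09:35-11:30, 15:05-16:40 (invert busy blocks within the working day).
Zubin free: 09:35-13:20, 14:50-17:05 (invert busy blocks within the working day).
Idris free: 09:40-11:00, 17:50-18:00.
Teo free: 09:00-13:10, 17:20-17:25.
Kavya free: 09:00-11:50, 13:45-14:35 (invert busy blocks within the working day).
Diego free: 09:00-10:35, 15:35-16:25 (invert busy blocks within the working day).
Ugo free: 09:40-12:20, 16:00-17:35.
Emeka ∩ Zubin: 09:35-11:30, 15:05-16:40.
Emeka ∩ Zubin ∩ Idris: 09:40-11:00.
Emeka ∩ Zubin ∩ Idris ∩ Teo: 09:40-11:00.
Emeka ∩ Zubin ∩ Idris ∩ Teo ∩ Kavya: 09:40-11:00.
Emeka ∩ Zubin ∩ Idris ∩ Teo ∩ Kavya ∩ Diego: 09:40-10:35.
Emeka ∩ Zubin ∩ Idris ∩ Teo ∩ Kavya ∩ Diego ∩ Ugo: 09:40-10:35.
The last common window of at least 40 minutes is 09:40-10:35; a 40-minute meeting can start as late as 09:55 and still end by 10:35.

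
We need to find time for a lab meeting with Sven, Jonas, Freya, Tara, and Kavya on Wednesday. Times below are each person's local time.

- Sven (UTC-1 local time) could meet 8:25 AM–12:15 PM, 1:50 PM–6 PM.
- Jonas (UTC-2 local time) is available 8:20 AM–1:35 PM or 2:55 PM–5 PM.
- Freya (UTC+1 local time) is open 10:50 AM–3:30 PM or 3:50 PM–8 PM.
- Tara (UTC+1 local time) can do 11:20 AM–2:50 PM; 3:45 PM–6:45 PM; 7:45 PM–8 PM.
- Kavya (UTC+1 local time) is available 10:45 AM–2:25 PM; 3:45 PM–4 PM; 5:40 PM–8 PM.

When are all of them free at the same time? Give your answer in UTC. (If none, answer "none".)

10:20-13:15, 14:50-15:00, 16:55-17:45, 18:45-19:00

Sven in UTC: 09:25-13:15, 14:50-19:00 (add 1h to convert from UTC-1).
Jonas in UTC: 10:20-15:35, 16:55-19:00 (add 2h to convert from UTC-2).
Freya in UTC: 09:50-14:30, 14:50-19:00 (subtract 1h to convert from UTC+1).
Tara in UTC: 10:20-13:50, 14:45-17:45, 18:45-19:00 (subtract 1h to convert from UTC+1).
Kavya in UTC: 09:45-13:25, 14:45-15:00, 16:40-19:00 (subtract 1h to convert from UTC+1).
Sven ∩ Jonas: 10:20-13:15, 14:50-15:35, 16:55-19:00.
Sven ∩ Jonas ∩ Freya: 10:20-13:15, 14:50-15:35, 16:55-19:00.
Sven ∩ Jonas ∩ Freya ∩ Tara: 10:20-13:15, 14:50-15:35, 16:55-17:45, 18:45-19:00.
Sven ∩ Jonas ∩ Freya ∩ Tara ∩ Kavya: 10:20-13:15, 14:50-15:00, 16:55-17:45, 18:45-19:00.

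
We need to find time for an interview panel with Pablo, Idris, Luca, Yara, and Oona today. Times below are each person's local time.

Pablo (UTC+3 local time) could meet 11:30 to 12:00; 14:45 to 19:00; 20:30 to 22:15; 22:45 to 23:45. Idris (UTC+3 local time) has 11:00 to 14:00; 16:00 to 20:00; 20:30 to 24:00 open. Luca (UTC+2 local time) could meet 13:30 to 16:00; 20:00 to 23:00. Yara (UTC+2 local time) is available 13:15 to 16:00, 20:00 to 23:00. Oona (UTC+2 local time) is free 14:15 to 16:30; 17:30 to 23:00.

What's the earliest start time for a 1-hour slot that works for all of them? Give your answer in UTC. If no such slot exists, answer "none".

Pablo in UTC: 08:30-09:00, 11:45-16:00, 17:30-19:15, 19:45-20:45 (subtract 3h to convert from UTC+3).
Idris in UTC: 08:00-11:00, 13:00-17:00, 17:30-21:00 (subtract 3h to convert from UTC+3).
Luca in UTC: 11:30-14:00, 18:00-21:00 (subtract 2h to convert from UTC+2).
Yara in UTC: 11:15-14:00, 18:00-21:00 (subtract 2h to convert from UTC+2).
Oona in UTC: 12:15-14:30, 15:30-21:00 (subtract 2h to convert from UTC+2).
Pablo ∩ Idris: 08:30-09:00, 13:00-16:00, 17:30-19:15, 19:45-20:45.
Pablo ∩ Idris ∩ Luca: 13:00-14:00, 18:00-19:15, 19:45-20:45.
Pablo ∩ Idris ∩ Luca ∩ Yara: 13:00-14:00, 18:00-19:15, 19:45-20:45.
Pablo ∩ Idris ∩ Luca ∩ Yara ∩ Oona: 13:00-14:00, 18:00-19:15, 19:45-20:45.
Those are the intersection windows.
The first common window of at least 60 minutes is 13:00-14:00, so the earliest start is 13:00.

13:00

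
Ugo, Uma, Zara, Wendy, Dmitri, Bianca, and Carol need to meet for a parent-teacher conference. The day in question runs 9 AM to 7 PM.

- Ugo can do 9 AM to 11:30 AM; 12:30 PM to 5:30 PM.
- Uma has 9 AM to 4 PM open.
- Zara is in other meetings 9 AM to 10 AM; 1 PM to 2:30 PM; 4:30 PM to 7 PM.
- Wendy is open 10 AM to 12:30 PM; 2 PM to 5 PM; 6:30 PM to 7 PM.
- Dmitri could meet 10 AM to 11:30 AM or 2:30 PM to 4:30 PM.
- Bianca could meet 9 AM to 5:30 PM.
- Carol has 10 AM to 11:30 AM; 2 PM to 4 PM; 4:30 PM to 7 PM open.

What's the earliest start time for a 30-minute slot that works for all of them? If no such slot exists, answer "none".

10:00

Ugo free: 09:00-11:30, 12:30-17:30.
Uma free: 09:00-16:00.
Zara free: 10:00-13:00, 14:30-16:30 (invert busy blocks within the working day).
Wendy free: 10:00-12:30, 14:00-17:00, 18:30-19:00.
Dmitri free: 10:00-11:30, 14:30-16:30.
Bianca free: 09:00-17:30.
Carol free: 10:00-11:30, 14:00-16:00, 16:30-19:00.
Ugo ∩ Uma: 09:00-11:30, 12:30-16:00.
Ugo ∩ Uma ∩ Zara: 10:00-11:30, 12:30-13:00, 14:30-16:00.
Ugo ∩ Uma ∩ Zara ∩ Wendy: 10:00-11:30, 14:30-16:00.
Ugo ∩ Uma ∩ Zara ∩ Wendy ∩ Dmitri: 10:00-11:30, 14:30-16:00.
Ugo ∩ Uma ∩ Zara ∩ Wendy ∩ Dmitri ∩ Bianca: 10:00-11:30, 14:30-16:00.
Ugo ∩ Uma ∩ Zara ∩ Wendy ∩ Dmitri ∩ Bianca ∩ Carol: 10:00-11:30, 14:30-16:00.
Those are the intersection windows.
The first common window of at least 30 minutes is 10:00-11:30, so the earliest start is 10:00.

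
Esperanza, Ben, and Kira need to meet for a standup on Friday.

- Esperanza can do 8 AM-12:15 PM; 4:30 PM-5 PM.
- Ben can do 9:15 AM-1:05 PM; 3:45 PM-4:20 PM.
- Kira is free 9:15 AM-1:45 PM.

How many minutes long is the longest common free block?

Esperanza ∩ Ben: 09:15-12:15.
Esperanza ∩ Ben ∩ Kira: 09:15-12:15.
So the common availability across everyone is 09:15-12:15.
The longest is 09:15-12:15 at 180 minutes.

180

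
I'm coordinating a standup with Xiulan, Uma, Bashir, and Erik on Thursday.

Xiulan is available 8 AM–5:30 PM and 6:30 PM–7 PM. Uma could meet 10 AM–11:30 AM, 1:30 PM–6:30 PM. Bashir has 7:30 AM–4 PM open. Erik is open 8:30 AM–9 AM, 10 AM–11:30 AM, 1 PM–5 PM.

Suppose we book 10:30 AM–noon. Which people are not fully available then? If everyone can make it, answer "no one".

Xiulan: free for 10:30-12:00. Uma: not fully free for 10:30-12:00. Bashir: free for 10:30-12:00. Erik: not fully free for 10:30-12:00.

Erik, Uma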